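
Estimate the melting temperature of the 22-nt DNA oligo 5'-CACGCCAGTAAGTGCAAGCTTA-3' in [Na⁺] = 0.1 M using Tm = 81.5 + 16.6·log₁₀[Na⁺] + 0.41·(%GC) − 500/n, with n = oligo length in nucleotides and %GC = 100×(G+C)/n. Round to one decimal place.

62.7°C

Length n = 22. T=4, A=7, G=5, C=6
G+C = 11, so %GC = 11/22 × 100 = 50%
Salt term: 16.6 × (-1) = -16.6
GC term: 0.41 × 50 = 20.5; length term: −500/22 = −22.727
Tm = 81.5 + (-16.6) + 20.5 − 22.727 = 62.673 → 62.7°C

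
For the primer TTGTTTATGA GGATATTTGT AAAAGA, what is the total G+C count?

6

Base counts: A=9, G=6, C=0, T=11
G+C = 6 + 0 = 6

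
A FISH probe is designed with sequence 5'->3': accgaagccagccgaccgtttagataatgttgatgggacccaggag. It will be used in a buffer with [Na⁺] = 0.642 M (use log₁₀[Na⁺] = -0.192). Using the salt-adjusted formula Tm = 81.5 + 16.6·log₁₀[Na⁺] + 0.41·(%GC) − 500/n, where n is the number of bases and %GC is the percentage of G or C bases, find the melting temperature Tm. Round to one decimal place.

89.7°C

Length n = 46. Counting bases: C=11, T=8, G=14, A=13
G+C = 25, so %GC = 25/46 × 100 = 54.348%
Salt term: 16.6 × (-0.192) = -3.187
GC term: 0.41 × 54.348 = 22.283; length term: −500/46 = −10.87
Tm = 81.5 + (-3.187) + 22.283 − 10.87 = 89.726 → 89.7°C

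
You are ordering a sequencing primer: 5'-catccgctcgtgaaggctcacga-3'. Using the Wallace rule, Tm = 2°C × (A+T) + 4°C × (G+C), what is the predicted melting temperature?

74°C

T=4, G=6, A=5, C=8
So N_AT = 9 and N_GC = 14.
Tm = 2×9 + 4×14 = 74°C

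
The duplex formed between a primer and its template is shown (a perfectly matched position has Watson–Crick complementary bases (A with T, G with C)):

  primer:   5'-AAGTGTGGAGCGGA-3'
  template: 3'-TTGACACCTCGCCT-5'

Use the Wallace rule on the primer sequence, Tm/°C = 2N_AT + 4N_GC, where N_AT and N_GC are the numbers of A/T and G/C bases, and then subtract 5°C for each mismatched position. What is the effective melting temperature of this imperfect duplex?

39°C

Primer base counts: A=4, T=2, G=7, C=1 → A+T=6, G+C=8
Perfect-match Tm = 2(6) + 4(8) = 12 + 32 = 44°C
Mismatches (positions where the bases are not complementary): 1 (at position 3)
Effective Tm = 44 − 1×5 = 44 − 5 = 39°C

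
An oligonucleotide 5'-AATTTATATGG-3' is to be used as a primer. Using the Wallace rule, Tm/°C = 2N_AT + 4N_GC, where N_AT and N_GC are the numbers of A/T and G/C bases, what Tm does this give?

26°C

T=5, C=0, G=2, A=4
A+T = 9, G+C = 2
Tm = 2×9 + 4×2 = 26°C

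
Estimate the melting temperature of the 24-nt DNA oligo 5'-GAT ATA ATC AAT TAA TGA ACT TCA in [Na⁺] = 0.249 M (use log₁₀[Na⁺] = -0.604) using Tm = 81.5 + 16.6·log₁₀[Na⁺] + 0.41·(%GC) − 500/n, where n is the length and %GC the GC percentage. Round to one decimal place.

59.2°C

Length n = 24. Counting bases: T=8, C=3, G=2, A=11
G+C = 5, so %GC = 5/24 × 100 = 20.833%
Salt term: 16.6 × (-0.604) = -10.026
GC term: 0.41 × 20.833 = 8.542; length term: −500/24 = −20.833
Tm = 81.5 + (-10.026) + 8.542 − 20.833 = 59.183 → 59.2°C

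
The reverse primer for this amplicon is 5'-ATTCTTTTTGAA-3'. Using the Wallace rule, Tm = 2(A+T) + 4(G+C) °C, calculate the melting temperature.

28°C

Counting bases: C=1, G=1, T=7, A=3
A+T = 10, G+C = 2
Tm = 4·2 + 2·10 = 8 + 20 = 28°C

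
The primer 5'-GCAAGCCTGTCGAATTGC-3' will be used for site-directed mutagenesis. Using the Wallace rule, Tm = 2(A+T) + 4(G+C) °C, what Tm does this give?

Base counts: A=4, G=5, T=4, C=5
A+T = 8, G+C = 10
Tm = 2×8 + 4×10 = 56°C

56°C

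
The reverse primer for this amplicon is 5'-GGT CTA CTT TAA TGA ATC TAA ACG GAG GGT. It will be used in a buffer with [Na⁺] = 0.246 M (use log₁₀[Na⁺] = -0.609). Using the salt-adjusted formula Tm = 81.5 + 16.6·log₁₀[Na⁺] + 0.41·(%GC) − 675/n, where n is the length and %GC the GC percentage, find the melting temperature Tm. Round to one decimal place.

65.3°C

Length n = 30. Base counts: A=9, G=8, C=4, T=9
G+C = 12, so %GC = 12/30 × 100 = 40%
Salt term: 16.6 × (-0.609) = -10.109
GC term: 0.41 × 40 = 16.4; length term: −675/30 = −22.5
Tm = 81.5 + (-10.109) + 16.4 − 22.5 = 65.291 → 65.3°C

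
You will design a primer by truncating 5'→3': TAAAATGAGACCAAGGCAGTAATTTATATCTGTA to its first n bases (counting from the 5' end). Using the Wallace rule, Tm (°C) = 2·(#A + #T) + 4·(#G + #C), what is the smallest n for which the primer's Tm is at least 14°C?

First 6 bases: TAAAAT → Tm = 12°C (< 14°C)
First 7 bases: TAAAATG → Tm = 16°C (≥ 14°C)
Since every base adds ≥2°C, Tm only increases with n, so the threshold is first crossed at n = 7.

n = 7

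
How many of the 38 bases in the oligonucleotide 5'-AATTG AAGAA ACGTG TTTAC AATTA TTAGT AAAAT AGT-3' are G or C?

8

Scanning the sequence gives G=6, C=2, T=13, A=17.
Total G or C: 6 + 2 = 8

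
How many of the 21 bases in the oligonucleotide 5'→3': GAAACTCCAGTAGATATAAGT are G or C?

Counting bases: G=4, C=3, T=5, A=9
Total G or C: 4 + 3 = 7

7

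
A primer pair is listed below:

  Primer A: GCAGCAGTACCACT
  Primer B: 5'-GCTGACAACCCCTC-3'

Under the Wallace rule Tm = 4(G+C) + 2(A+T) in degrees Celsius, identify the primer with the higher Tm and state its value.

Primer A: A+T=6, G+C=8 → Tm = 2(6)+4(8) = 44°C
Primer B: A+T=5, G+C=9 → Tm = 2(5)+4(9) = 46°C
44°C vs 46°C → primer B is higher.

Primer B, 46°C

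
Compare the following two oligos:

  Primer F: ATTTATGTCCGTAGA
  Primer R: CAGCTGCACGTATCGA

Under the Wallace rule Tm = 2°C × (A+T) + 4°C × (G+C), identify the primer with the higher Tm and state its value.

Primer R, 50°C

Primer F: A+T=10, G+C=5 → Tm = 2(10)+4(5) = 40°C
Primer R: A+T=7, G+C=9 → Tm = 2(7)+4(9) = 50°C
40°C vs 50°C → primer R is higher.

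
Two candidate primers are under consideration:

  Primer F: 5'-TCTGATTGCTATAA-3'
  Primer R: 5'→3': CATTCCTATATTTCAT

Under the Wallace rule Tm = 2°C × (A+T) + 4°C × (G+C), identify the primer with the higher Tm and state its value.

Primer F: A+T=10, G+C=4 → Tm = 2(10)+4(4) = 36°C
Primer R: A+T=12, G+C=4 → Tm = 2(12)+4(4) = 40°C
36°C vs 40°C → primer R is higher.

Primer R, 40°C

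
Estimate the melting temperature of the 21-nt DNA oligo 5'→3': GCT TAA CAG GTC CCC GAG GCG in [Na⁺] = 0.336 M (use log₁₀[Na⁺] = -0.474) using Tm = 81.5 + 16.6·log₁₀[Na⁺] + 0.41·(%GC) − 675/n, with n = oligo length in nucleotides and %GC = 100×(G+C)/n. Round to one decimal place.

68.8°C

Length n = 21. Base counts: A=4, C=7, T=3, G=7
G+C = 14, so %GC = 14/21 × 100 = 66.667%
Salt term: 16.6 × (-0.474) = -7.868
GC term: 0.41 × 66.667 = 27.333; length term: −675/21 = −32.143
Tm = 81.5 + (-7.868) + 27.333 − 32.143 = 68.822 → 68.8°C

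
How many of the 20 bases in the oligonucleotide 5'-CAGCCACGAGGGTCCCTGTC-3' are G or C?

T=3, A=3, G=6, C=8
Total G or C: 6 + 8 = 14

14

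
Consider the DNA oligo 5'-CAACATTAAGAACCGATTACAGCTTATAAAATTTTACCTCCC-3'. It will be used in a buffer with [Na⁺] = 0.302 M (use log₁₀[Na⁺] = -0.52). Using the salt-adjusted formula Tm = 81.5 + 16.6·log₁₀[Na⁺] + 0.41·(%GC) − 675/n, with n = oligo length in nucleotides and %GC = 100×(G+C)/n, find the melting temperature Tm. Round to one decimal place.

Length n = 42. Base counts: T=12, A=16, C=11, G=3
G+C = 14, so %GC = 14/42 × 100 = 33.333%
Salt term: 16.6 × (-0.52) = -8.632
GC term: 0.41 × 33.333 = 13.667; length term: −675/42 = −16.071
Tm = 81.5 + (-8.632) + 13.667 − 16.071 = 70.464 → 70.5°C

70.5°C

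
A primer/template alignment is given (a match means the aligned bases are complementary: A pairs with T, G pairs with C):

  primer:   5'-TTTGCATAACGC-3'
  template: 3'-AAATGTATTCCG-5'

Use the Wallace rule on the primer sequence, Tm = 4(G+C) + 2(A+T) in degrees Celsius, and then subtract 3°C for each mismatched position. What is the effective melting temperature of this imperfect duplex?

Primer base counts: A=3, T=4, G=2, C=3 → A+T=7, G+C=5
Perfect-match Tm = 2(7) + 4(5) = 14 + 20 = 34°C
Mismatches (positions where the bases are not complementary): 2 (at positions 4, 10)
Effective Tm = 34 − 2×3 = 34 − 6 = 28°C

28°C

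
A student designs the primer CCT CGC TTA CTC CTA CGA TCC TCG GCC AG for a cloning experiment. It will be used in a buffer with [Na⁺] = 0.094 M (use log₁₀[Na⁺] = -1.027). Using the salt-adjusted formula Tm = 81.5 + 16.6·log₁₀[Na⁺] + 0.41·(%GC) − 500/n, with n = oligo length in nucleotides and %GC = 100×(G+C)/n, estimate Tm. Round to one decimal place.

Length n = 29. Base counts: T=7, C=13, A=4, G=5
G+C = 18, so %GC = 18/29 × 100 = 62.069%
Salt term: 16.6 × (-1.027) = -17.048
GC term: 0.41 × 62.069 = 25.448; length term: −500/29 = −17.241
Tm = 81.5 + (-17.048) + 25.448 − 17.241 = 72.659 → 72.7°C

72.7°C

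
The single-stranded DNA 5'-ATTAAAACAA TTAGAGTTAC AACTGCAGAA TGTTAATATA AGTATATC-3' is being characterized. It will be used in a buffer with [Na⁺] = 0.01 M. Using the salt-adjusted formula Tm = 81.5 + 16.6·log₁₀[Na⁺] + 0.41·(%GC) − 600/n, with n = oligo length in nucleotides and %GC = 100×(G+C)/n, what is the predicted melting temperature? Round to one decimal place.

45.2°C

Length n = 48. Counting bases: A=22, C=5, T=15, G=6
G+C = 11, so %GC = 11/48 × 100 = 22.917%
Salt term: 16.6 × (-2) = -33.2
GC term: 0.41 × 22.917 = 9.396; length term: −600/48 = −12.5
Tm = 81.5 + (-33.2) + 9.396 − 12.5 = 45.196 → 45.2°C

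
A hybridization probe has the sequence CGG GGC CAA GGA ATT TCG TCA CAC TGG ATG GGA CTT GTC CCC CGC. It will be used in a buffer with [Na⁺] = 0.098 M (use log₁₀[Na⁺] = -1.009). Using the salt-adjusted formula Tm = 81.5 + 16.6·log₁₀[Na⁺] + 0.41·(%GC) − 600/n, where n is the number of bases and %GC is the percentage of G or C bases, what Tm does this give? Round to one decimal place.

76.9°C

Length n = 45. Counting bases: G=14, A=8, C=14, T=9
G+C = 28, so %GC = 28/45 × 100 = 62.222%
Salt term: 16.6 × (-1.009) = -16.749
GC term: 0.41 × 62.222 = 25.511; length term: −600/45 = −13.333
Tm = 81.5 + (-16.749) + 25.511 − 13.333 = 76.929 → 76.9°C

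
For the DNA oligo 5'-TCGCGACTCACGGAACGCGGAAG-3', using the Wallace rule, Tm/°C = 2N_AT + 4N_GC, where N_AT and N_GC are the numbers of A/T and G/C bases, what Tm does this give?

Base counts: G=8, A=6, T=2, C=7
So N_AT = 8 and N_GC = 15.
Tm = 4·15 + 2·8 = 60 + 16 = 76°C

76°C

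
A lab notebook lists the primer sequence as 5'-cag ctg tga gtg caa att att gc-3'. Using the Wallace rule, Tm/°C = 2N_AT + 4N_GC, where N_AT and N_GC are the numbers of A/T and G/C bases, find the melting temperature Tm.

66°C

Scanning the sequence gives A=6, G=6, T=7, C=4.
A+T = 13, G+C = 10
Tm = 2(13) + 4(10) = 26 + 40 = 66°C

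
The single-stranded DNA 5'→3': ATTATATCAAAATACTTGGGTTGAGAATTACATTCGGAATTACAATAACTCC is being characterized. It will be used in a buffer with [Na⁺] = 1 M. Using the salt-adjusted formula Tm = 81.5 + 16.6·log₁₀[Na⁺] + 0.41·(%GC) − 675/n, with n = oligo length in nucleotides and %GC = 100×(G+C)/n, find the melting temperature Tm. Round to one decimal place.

80.3°C

Length n = 52. Scanning the sequence gives C=8, G=7, T=17, A=20.
G+C = 15, so %GC = 15/52 × 100 = 28.846%
Salt term: 16.6 × (0) = 0
GC term: 0.41 × 28.846 = 11.827; length term: −675/52 = −12.981
Tm = 81.5 + (0) + 11.827 − 12.981 = 80.346 → 80.3°C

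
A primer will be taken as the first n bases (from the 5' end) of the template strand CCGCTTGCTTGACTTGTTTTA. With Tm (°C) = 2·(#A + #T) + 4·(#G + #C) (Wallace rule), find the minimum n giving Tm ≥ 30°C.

First 8 bases: CCGCTTGC → Tm = 28°C (< 30°C)
First 9 bases: CCGCTTGCT → Tm = 30°C (≥ 30°C)
Since every base adds ≥2°C, Tm only increases with n, so the threshold is first crossed at n = 9.

n = 9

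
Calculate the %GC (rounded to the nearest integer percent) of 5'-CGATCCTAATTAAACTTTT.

G=1, A=6, T=8, C=4
G+C = 1 + 4 = 5 out of 19 bases
%GC = 5/19 × 100 = 26.32% ≈ 26%

26%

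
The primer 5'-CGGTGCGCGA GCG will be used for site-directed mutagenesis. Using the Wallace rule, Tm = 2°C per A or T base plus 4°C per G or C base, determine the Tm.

48°C

Base counts: A=1, G=7, C=4, T=1
AT pairs contribute 2, GC pairs contribute 11.
Tm = 2(2) + 4(11) = 4 + 44 = 48°C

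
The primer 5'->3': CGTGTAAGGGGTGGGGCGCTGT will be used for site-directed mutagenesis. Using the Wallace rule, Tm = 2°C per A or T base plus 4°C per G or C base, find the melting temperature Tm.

Counting bases: T=5, A=2, G=12, C=3
A+T = 7, G+C = 15
Tm = 2×7 + 4×15 = 74°C

74°C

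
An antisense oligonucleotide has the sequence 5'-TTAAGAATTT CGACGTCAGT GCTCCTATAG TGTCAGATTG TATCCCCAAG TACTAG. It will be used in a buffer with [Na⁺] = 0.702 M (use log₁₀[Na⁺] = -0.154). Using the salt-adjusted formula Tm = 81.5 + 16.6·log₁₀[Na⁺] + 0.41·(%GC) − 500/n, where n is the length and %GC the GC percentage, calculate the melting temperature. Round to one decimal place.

Length n = 56. Scanning the sequence gives G=11, A=15, C=12, T=18.
G+C = 23, so %GC = 23/56 × 100 = 41.071%
Salt term: 16.6 × (-0.154) = -2.556
GC term: 0.41 × 41.071 = 16.839; length term: −500/56 = −8.929
Tm = 81.5 + (-2.556) + 16.839 − 8.929 = 86.854 → 86.9°C

86.9°C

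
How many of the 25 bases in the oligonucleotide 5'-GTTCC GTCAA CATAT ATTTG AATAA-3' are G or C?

7

T=9, G=3, A=9, C=4
G+C = 3 + 4 = 7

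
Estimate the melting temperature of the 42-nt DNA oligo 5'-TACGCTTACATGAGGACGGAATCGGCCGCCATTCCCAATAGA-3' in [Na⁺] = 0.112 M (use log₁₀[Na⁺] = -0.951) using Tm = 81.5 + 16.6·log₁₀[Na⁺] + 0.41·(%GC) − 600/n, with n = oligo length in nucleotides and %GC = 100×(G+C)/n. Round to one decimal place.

72.9°C

Length n = 42. G=10, T=8, C=12, A=12
G+C = 22, so %GC = 22/42 × 100 = 52.381%
Salt term: 16.6 × (-0.951) = -15.787
GC term: 0.41 × 52.381 = 21.476; length term: −600/42 = −14.286
Tm = 81.5 + (-15.787) + 21.476 − 14.286 = 72.903 → 72.9°C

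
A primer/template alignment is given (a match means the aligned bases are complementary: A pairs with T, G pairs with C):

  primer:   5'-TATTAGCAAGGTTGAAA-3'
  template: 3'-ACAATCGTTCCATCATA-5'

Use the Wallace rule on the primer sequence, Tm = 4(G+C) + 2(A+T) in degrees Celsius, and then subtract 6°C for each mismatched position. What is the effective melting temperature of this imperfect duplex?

Primer base counts: A=7, T=5, G=4, C=1 → A+T=12, G+C=5
Perfect-match Tm = 2(12) + 4(5) = 24 + 20 = 44°C
Mismatches (positions where the bases are not complementary): 4 (at positions 2, 13, 15, 17)
Effective Tm = 44 − 4×6 = 44 − 24 = 20°C

20°C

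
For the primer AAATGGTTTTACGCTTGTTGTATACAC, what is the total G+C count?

9

Counting bases: G=5, A=7, C=4, T=11
G+C = 5 + 4 = 9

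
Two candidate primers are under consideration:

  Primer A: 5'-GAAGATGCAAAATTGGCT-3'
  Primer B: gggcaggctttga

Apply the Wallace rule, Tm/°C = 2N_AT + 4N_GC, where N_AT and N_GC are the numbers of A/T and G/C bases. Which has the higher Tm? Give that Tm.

Primer A: A+T=11, G+C=7 → Tm = 2(11)+4(7) = 50°C
Primer B: A+T=5, G+C=8 → Tm = 2(5)+4(8) = 42°C
50°C vs 42°C → primer A is higher.

Primer A, 50°C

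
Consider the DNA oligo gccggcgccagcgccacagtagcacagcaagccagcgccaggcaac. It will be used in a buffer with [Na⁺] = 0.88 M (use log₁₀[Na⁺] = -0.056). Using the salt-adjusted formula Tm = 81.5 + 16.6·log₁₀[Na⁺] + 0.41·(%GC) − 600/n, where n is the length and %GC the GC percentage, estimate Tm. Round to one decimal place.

Length n = 46. Base counts: G=14, T=1, A=12, C=19
G+C = 33, so %GC = 33/46 × 100 = 71.739%
Salt term: 16.6 × (-0.056) = -0.93
GC term: 0.41 × 71.739 = 29.413; length term: −600/46 = −13.043
Tm = 81.5 + (-0.93) + 29.413 − 13.043 = 96.94 → 96.9°C

96.9°C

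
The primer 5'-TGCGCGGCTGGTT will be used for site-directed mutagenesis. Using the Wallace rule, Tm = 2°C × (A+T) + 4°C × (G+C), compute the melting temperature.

Base counts: G=6, T=4, C=3, A=0
A+T = 4, G+C = 9
Tm = 2(4) + 4(9) = 8 + 36 = 44°C

44°C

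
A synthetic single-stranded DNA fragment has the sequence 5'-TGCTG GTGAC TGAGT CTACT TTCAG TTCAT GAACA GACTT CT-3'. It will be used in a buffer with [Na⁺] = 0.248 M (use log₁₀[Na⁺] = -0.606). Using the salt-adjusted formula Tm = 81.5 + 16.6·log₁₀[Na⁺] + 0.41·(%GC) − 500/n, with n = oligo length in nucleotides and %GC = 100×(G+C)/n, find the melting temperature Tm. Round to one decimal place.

Length n = 42. Counting bases: A=9, G=9, C=9, T=15
G+C = 18, so %GC = 18/42 × 100 = 42.857%
Salt term: 16.6 × (-0.606) = -10.06
GC term: 0.41 × 42.857 = 17.571; length term: −500/42 = −11.905
Tm = 81.5 + (-10.06) + 17.571 − 11.905 = 77.106 → 77.1°C

77.1°C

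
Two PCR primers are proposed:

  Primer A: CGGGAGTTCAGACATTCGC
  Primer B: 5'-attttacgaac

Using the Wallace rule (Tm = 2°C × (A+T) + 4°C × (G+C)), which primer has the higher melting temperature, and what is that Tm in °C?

Primer A: A+T=8, G+C=11 → Tm = 2(8)+4(11) = 60°C
Primer B: A+T=8, G+C=3 → Tm = 2(8)+4(3) = 28°C
60°C vs 28°C → primer A is higher.

Primer A, 60°C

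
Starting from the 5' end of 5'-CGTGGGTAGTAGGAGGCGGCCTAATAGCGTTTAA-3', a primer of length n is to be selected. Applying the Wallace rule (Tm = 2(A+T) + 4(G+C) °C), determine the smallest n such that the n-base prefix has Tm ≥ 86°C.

n = 27

First 26 bases: CGTGGGTAGTAGGAGGCGGCCTAATA → Tm = 82°C (< 86°C)
First 27 bases: CGTGGGTAGTAGGAGGCGGCCTAATAG → Tm = 86°C (≥ 86°C)
Each additional base adds 2°C (A/T) or 4°C (G/C), so Tm is non-decreasing in n; n = 27 is the first length to reach 86°C.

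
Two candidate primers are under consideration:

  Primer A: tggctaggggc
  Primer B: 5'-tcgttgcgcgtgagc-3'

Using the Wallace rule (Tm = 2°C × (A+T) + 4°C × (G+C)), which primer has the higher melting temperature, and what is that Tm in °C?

Primer A: A+T=3, G+C=8 → Tm = 2(3)+4(8) = 38°C
Primer B: A+T=5, G+C=10 → Tm = 2(5)+4(10) = 50°C
38°C vs 50°C → primer B is higher.

Primer B, 50°C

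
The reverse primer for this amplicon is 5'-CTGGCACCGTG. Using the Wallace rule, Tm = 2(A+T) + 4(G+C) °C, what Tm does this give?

38°C

Counting bases: T=2, A=1, C=4, G=4
A+T = 3, G+C = 8
Tm = 2(3) + 4(8) = 6 + 32 = 38°C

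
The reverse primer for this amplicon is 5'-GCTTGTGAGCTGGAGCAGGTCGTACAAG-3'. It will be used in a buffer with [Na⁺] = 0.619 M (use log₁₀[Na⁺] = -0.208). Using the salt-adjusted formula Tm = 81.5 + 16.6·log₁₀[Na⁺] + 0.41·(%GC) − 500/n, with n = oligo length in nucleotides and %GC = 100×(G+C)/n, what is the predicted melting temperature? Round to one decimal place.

83.6°C

Length n = 28. Counting bases: T=6, A=6, C=5, G=11
G+C = 16, so %GC = 16/28 × 100 = 57.143%
Salt term: 16.6 × (-0.208) = -3.453
GC term: 0.41 × 57.143 = 23.429; length term: −500/28 = −17.857
Tm = 81.5 + (-3.453) + 23.429 − 17.857 = 83.619 → 83.6°C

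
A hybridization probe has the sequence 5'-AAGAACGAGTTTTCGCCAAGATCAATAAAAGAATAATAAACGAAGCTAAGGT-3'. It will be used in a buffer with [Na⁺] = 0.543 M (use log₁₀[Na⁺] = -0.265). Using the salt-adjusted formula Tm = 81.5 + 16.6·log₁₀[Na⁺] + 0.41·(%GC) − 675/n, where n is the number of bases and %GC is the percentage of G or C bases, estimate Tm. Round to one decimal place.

Length n = 52. Counting bases: C=7, T=10, G=10, A=25
G+C = 17, so %GC = 17/52 × 100 = 32.692%
Salt term: 16.6 × (-0.265) = -4.399
GC term: 0.41 × 32.692 = 13.404; length term: −675/52 = −12.981
Tm = 81.5 + (-4.399) + 13.404 − 12.981 = 77.524 → 77.5°C

77.5°C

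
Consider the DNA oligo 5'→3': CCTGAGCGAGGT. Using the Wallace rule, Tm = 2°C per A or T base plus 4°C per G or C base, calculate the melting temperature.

40°C

Counting bases: C=3, A=2, T=2, G=5
A+T = 4, G+C = 8
Tm = 2×4 + 4×8 = 40°C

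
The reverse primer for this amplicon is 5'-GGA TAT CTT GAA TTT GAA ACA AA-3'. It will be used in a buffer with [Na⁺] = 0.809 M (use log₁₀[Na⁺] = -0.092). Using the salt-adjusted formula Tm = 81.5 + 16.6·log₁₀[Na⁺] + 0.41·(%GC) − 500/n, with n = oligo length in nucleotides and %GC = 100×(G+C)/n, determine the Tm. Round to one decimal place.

Length n = 23. C=2, T=7, A=10, G=4
G+C = 6, so %GC = 6/23 × 100 = 26.087%
Salt term: 16.6 × (-0.092) = -1.527
GC term: 0.41 × 26.087 = 10.696; length term: −500/23 = −21.739
Tm = 81.5 + (-1.527) + 10.696 − 21.739 = 68.93 → 68.9°C

68.9°C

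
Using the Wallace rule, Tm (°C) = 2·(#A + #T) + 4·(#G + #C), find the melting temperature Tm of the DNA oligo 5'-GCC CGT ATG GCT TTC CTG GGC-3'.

70°C

Scanning the sequence gives C=7, A=1, T=6, G=7.
AT pairs contribute 7, GC pairs contribute 14.
Tm = 2×7 + 4×14 = 70°C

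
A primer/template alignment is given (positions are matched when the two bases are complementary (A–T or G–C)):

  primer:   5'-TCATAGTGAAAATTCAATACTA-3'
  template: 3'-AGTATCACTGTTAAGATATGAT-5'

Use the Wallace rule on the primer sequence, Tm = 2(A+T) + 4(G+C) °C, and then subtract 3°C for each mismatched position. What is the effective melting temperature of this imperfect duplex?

Primer base counts: A=10, T=7, G=2, C=3 → A+T=17, G+C=5
Perfect-match Tm = 2(17) + 4(5) = 34 + 20 = 54°C
Mismatches (positions where the bases are not complementary): 2 (at positions 10, 16)
Effective Tm = 54 − 2×3 = 54 − 6 = 48°C

48°C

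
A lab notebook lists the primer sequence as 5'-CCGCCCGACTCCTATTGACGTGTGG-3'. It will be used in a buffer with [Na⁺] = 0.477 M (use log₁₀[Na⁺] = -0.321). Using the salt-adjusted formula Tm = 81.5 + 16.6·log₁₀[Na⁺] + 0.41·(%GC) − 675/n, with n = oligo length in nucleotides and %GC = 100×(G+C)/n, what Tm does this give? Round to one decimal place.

Length n = 25. C=9, T=6, A=3, G=7
G+C = 16, so %GC = 16/25 × 100 = 64%
Salt term: 16.6 × (-0.321) = -5.329
GC term: 0.41 × 64 = 26.24; length term: −675/25 = −27
Tm = 81.5 + (-5.329) + 26.24 − 27 = 75.411 → 75.4°C

75.4°C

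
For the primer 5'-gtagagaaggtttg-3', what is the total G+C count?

Counting bases: A=4, C=0, G=6, T=4
Total G or C: 6 + 0 = 6

6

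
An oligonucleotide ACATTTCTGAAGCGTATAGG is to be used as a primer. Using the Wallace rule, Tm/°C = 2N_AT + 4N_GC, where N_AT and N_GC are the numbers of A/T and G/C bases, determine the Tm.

56°C

Scanning the sequence gives A=6, G=5, T=6, C=3.
A+T = 12, G+C = 8
Tm = 2×12 + 4×8 = 56°C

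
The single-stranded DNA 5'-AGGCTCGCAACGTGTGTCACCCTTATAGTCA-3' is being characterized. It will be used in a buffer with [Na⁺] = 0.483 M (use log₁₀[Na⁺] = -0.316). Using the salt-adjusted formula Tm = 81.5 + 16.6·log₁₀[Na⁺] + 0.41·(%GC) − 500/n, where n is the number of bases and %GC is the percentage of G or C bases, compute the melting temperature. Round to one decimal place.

Length n = 31. T=8, A=7, G=7, C=9
G+C = 16, so %GC = 16/31 × 100 = 51.613%
Salt term: 16.6 × (-0.316) = -5.246
GC term: 0.41 × 51.613 = 21.161; length term: −500/31 = −16.129
Tm = 81.5 + (-5.246) + 21.161 − 16.129 = 81.286 → 81.3°C

81.3°C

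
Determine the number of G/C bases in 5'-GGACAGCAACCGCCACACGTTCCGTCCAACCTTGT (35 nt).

21

T=6, A=8, C=14, G=7
Total G or C: 7 + 14 = 21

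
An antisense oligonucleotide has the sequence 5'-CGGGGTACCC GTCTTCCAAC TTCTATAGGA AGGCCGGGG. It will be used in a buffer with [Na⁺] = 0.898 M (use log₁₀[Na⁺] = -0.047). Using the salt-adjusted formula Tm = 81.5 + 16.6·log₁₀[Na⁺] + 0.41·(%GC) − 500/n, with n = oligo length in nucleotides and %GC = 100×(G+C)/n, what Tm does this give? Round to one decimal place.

Length n = 39. Base counts: C=11, A=7, T=8, G=13
G+C = 24, so %GC = 24/39 × 100 = 61.538%
Salt term: 16.6 × (-0.047) = -0.78
GC term: 0.41 × 61.538 = 25.231; length term: −500/39 = −12.821
Tm = 81.5 + (-0.78) + 25.231 − 12.821 = 93.13 → 93.1°C

93.1°C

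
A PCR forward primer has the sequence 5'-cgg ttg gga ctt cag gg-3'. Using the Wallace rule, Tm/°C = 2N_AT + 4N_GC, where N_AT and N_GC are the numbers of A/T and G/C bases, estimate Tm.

G=8, A=2, T=4, C=3
A+T = 6, G+C = 11
Tm = 2×6 + 4×11 = 56°C

56°C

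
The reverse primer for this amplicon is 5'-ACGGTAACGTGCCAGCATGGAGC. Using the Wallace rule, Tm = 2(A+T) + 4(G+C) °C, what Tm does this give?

74°C

Base counts: G=8, T=3, C=6, A=6
So N_AT = 9 and N_GC = 14.
Tm = 2(9) + 4(14) = 18 + 56 = 74°C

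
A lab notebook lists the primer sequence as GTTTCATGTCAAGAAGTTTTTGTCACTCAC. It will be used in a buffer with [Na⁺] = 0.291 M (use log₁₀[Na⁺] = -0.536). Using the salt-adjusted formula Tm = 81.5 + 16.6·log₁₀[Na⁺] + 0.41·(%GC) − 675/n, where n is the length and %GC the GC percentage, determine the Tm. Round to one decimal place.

Length n = 30. Counting bases: C=6, T=12, A=7, G=5
G+C = 11, so %GC = 11/30 × 100 = 36.667%
Salt term: 16.6 × (-0.536) = -8.898
GC term: 0.41 × 36.667 = 15.033; length term: −675/30 = −22.5
Tm = 81.5 + (-8.898) + 15.033 − 22.5 = 65.135 → 65.1°C

65.1°C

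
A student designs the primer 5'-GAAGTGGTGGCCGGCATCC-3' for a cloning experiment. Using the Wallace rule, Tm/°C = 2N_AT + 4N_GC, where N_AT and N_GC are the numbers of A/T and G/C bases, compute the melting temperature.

Scanning the sequence gives T=3, A=3, G=8, C=5.
So N_AT = 6 and N_GC = 13.
Tm = 4·13 + 2·6 = 52 + 12 = 64°C

64°C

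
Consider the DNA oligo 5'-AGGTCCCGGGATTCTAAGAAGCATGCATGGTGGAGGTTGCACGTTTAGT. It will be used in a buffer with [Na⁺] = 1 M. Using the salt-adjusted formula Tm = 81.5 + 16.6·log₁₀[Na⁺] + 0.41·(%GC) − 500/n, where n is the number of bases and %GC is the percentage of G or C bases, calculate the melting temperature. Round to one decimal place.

Length n = 49. Counting bases: G=17, A=11, T=13, C=8
G+C = 25, so %GC = 25/49 × 100 = 51.02%
Salt term: 16.6 × (0) = 0
GC term: 0.41 × 51.02 = 20.918; length term: −500/49 = −10.204
Tm = 81.5 + (0) + 20.918 − 10.204 = 92.214 → 92.2°C

92.2°C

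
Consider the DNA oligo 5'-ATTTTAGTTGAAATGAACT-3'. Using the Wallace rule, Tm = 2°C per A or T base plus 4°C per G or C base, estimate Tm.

Base counts: G=3, C=1, A=7, T=8
A+T = 15, G+C = 4
Tm = 2×15 + 4×4 = 46°C

46°C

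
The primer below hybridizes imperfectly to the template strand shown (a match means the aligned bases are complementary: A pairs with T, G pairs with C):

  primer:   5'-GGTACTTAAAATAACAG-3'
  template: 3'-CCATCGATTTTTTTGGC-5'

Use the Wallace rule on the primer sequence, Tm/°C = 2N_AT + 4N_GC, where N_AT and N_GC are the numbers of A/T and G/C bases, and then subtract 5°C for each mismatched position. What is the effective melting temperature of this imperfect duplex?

24°C

Primer base counts: A=8, T=4, G=3, C=2 → A+T=12, G+C=5
Perfect-match Tm = 2(12) + 4(5) = 24 + 20 = 44°C
Mismatches (positions where the bases are not complementary): 4 (at positions 5, 6, 12, 16)
Effective Tm = 44 − 4×5 = 44 − 20 = 24°C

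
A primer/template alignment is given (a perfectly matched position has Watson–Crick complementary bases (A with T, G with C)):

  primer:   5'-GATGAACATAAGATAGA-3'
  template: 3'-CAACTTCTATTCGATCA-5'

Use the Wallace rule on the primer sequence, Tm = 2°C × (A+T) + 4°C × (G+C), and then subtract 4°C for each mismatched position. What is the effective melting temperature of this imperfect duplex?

28°C

Primer base counts: A=9, T=3, G=4, C=1 → A+T=12, G+C=5
Perfect-match Tm = 2(12) + 4(5) = 24 + 20 = 44°C
Mismatches (positions where the bases are not complementary): 4 (at positions 2, 7, 13, 17)
Effective Tm = 44 − 4×4 = 44 − 16 = 28°C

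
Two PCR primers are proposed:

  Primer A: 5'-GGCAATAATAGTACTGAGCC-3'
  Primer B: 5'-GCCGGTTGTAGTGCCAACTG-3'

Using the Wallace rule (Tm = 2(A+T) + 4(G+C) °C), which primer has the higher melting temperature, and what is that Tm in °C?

Primer A: A+T=11, G+C=9 → Tm = 2(11)+4(9) = 58°C
Primer B: A+T=8, G+C=12 → Tm = 2(8)+4(12) = 64°C
58°C vs 64°C → primer B is higher.

Primer B, 64°C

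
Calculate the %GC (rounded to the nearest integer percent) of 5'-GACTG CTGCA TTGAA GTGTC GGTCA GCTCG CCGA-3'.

Counting bases: C=9, A=6, G=11, T=8
G+C = 11 + 9 = 20 out of 34 bases
%GC = 20/34 × 100 = 58.82% ≈ 59%

59%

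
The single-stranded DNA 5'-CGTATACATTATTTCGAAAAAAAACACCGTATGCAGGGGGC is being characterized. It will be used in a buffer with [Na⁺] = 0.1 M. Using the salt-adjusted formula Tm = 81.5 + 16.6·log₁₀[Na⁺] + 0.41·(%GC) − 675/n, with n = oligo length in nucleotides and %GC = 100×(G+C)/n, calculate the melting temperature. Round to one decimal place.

65.4°C

Length n = 41. Scanning the sequence gives T=9, A=15, G=9, C=8.
G+C = 17, so %GC = 17/41 × 100 = 41.463%
Salt term: 16.6 × (-1) = -16.6
GC term: 0.41 × 41.463 = 17; length term: −675/41 = −16.463
Tm = 81.5 + (-16.6) + 17 − 16.463 = 65.437 → 65.4°C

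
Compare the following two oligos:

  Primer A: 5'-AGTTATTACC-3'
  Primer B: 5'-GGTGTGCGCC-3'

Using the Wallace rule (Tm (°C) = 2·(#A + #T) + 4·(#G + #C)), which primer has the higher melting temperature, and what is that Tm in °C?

Primer A: A+T=7, G+C=3 → Tm = 2(7)+4(3) = 26°C
Primer B: A+T=2, G+C=8 → Tm = 2(2)+4(8) = 36°C
26°C vs 36°C → primer B is higher.

Primer B, 36°C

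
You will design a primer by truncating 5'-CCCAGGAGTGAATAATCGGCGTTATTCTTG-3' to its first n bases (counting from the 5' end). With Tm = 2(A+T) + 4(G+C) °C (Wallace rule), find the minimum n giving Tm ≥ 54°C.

n = 18

First 17 bases: CCCAGGAGTGAATAATC → Tm = 50°C (< 54°C)
First 18 bases: CCCAGGAGTGAATAATCG → Tm = 54°C (≥ 54°C)
Each additional base adds 2°C (A/T) or 4°C (G/C), so Tm is non-decreasing in n; n = 18 is the first length to reach 54°C.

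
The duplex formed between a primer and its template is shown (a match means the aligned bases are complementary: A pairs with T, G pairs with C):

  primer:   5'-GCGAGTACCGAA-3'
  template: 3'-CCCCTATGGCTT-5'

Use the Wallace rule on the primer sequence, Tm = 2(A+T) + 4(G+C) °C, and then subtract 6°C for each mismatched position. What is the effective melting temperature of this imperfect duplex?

20°C

Primer base counts: A=4, T=1, G=4, C=3 → A+T=5, G+C=7
Perfect-match Tm = 2(5) + 4(7) = 10 + 28 = 38°C
Mismatches (positions where the bases are not complementary): 3 (at positions 2, 4, 5)
Effective Tm = 38 − 3×6 = 38 − 18 = 20°C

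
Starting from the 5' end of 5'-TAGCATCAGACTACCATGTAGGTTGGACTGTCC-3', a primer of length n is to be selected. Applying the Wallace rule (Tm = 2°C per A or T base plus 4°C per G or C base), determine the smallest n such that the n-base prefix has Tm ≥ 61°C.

First 21 bases: TAGCATCAGACTACCATGTAG → Tm = 60°C (< 61°C)
First 22 bases: TAGCATCAGACTACCATGTAGG → Tm = 64°C (≥ 61°C)
Each additional base adds 2°C (A/T) or 4°C (G/C), so Tm is non-decreasing in n; n = 22 is the first length to reach 61°C.

n = 22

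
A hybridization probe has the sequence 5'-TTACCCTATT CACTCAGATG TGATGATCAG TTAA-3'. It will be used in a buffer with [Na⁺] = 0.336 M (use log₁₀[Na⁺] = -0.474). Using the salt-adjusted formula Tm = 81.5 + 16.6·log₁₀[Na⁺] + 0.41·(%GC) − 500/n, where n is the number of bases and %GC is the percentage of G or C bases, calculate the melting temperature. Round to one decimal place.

Length n = 34. Base counts: A=10, G=5, T=12, C=7
G+C = 12, so %GC = 12/34 × 100 = 35.294%
Salt term: 16.6 × (-0.474) = -7.868
GC term: 0.41 × 35.294 = 14.471; length term: −500/34 = −14.706
Tm = 81.5 + (-7.868) + 14.471 − 14.706 = 73.397 → 73.4°C

73.4°C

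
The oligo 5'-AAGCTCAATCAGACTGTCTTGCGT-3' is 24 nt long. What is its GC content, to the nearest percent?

46%

Counting bases: A=6, G=5, T=7, C=6
G+C = 5 + 6 = 11 out of 24 bases
%GC = 11/24 × 100 = 45.83% ≈ 46%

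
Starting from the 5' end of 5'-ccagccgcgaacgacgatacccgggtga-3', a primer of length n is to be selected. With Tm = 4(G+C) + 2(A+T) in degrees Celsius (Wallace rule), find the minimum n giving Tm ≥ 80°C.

First 23 bases: CCAGCCGCGAACGACGATACCCG → Tm = 78°C (< 80°C)
First 24 bases: CCAGCCGCGAACGACGATACCCGG → Tm = 82°C (≥ 80°C)
Since every base adds ≥2°C, Tm only increases with n, so the threshold is first crossed at n = 24.

n = 24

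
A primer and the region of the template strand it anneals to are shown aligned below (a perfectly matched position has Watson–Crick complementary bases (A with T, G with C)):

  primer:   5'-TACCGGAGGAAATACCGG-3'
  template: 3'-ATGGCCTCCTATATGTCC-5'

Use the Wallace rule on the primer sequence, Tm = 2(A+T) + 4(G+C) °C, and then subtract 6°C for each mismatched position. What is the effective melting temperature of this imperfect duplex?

44°C

Primer base counts: A=6, T=2, G=6, C=4 → A+T=8, G+C=10
Perfect-match Tm = 2(8) + 4(10) = 16 + 40 = 56°C
Mismatches (positions where the bases are not complementary): 2 (at positions 11, 16)
Effective Tm = 56 − 2×6 = 56 − 12 = 44°C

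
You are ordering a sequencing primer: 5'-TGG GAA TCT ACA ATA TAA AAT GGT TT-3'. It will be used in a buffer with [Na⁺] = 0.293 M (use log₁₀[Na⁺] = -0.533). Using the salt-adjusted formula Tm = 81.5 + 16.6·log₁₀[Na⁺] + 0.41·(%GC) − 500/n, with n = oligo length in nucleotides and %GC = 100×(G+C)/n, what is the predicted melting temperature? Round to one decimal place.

Length n = 26. Base counts: A=10, T=9, C=2, G=5
G+C = 7, so %GC = 7/26 × 100 = 26.923%
Salt term: 16.6 × (-0.533) = -8.848
GC term: 0.41 × 26.923 = 11.038; length term: −500/26 = −19.231
Tm = 81.5 + (-8.848) + 11.038 − 19.231 = 64.459 → 64.5°C

64.5°C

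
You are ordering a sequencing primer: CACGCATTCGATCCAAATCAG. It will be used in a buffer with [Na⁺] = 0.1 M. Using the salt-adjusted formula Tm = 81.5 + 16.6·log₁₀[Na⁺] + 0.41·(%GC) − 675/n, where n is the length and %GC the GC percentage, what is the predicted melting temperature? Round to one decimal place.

Length n = 21. C=7, T=4, G=3, A=7
G+C = 10, so %GC = 10/21 × 100 = 47.619%
Salt term: 16.6 × (-1) = -16.6
GC term: 0.41 × 47.619 = 19.524; length term: −675/21 = −32.143
Tm = 81.5 + (-16.6) + 19.524 − 32.143 = 52.281 → 52.3°C

52.3°C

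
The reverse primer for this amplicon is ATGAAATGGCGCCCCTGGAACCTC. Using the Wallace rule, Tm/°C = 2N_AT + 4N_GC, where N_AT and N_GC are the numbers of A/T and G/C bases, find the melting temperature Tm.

76°C

Scanning the sequence gives A=6, G=6, T=4, C=8.
So N_AT = 10 and N_GC = 14.
Tm = 2×10 + 4×14 = 76°C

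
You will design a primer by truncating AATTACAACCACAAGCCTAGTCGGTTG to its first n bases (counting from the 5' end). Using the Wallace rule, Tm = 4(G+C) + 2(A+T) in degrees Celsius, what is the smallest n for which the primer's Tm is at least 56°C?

First 19 bases: AATTACAACCACAAGCCTA → Tm = 52°C (< 56°C)
First 20 bases: AATTACAACCACAAGCCTAG → Tm = 56°C (≥ 56°C)
Since every base adds ≥2°C, Tm only increases with n, so the threshold is first crossed at n = 20.

n = 20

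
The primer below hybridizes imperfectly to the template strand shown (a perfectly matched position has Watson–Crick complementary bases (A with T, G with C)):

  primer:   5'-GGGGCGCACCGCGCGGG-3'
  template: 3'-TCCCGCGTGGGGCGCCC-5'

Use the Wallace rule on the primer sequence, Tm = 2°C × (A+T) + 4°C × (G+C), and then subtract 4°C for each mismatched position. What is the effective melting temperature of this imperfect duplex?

Primer base counts: A=1, T=0, G=10, C=6 → A+T=1, G+C=16
Perfect-match Tm = 2(1) + 4(16) = 2 + 64 = 66°C
Mismatches (positions where the bases are not complementary): 2 (at positions 1, 11)
Effective Tm = 66 − 2×4 = 66 − 8 = 58°C

58°C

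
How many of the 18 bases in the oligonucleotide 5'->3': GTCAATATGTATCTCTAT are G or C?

5

Counting bases: T=8, G=2, A=5, C=3
Total G or C: 2 + 3 = 5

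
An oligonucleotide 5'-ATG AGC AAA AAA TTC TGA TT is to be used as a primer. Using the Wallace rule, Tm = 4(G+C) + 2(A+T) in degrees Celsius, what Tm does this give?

50°C

Counting bases: A=9, G=3, T=6, C=2
So N_AT = 15 and N_GC = 5.
Tm = 2×15 + 4×5 = 50°C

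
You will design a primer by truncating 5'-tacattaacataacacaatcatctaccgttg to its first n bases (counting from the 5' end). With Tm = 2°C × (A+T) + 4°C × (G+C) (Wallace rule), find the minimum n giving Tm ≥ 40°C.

n = 16

First 15 bases: TACATTAACATAACA → Tm = 36°C (< 40°C)
First 16 bases: TACATTAACATAACAC → Tm = 40°C (≥ 40°C)
Since every base adds ≥2°C, Tm only increases with n, so the threshold is first crossed at n = 16.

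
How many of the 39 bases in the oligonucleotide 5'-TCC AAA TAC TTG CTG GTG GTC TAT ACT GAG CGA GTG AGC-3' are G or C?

19

Scanning the sequence gives A=9, T=11, G=11, C=8.
Total G or C: 11 + 8 = 19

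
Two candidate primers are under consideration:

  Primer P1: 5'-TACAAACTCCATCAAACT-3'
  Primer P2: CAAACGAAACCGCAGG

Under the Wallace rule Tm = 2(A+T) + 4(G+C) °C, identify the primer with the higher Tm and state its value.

Primer P2, 50°C

Primer P1: A+T=12, G+C=6 → Tm = 2(12)+4(6) = 48°C
Primer P2: A+T=7, G+C=9 → Tm = 2(7)+4(9) = 50°C
48°C vs 50°C → primer P2 is higher.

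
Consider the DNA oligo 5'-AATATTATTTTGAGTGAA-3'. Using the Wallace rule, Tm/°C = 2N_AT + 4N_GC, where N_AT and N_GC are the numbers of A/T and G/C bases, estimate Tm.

42°C

T=8, G=3, C=0, A=7
A+T = 15, G+C = 3
Tm = 2×15 + 4×3 = 42°C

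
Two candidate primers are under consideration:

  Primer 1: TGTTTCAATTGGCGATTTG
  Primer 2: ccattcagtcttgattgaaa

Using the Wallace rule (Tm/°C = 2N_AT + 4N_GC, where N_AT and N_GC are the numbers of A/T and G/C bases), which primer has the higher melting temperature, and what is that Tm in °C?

Primer 2, 54°C

Primer 1: A+T=12, G+C=7 → Tm = 2(12)+4(7) = 52°C
Primer 2: A+T=13, G+C=7 → Tm = 2(13)+4(7) = 54°C
52°C vs 54°C → primer 2 is higher.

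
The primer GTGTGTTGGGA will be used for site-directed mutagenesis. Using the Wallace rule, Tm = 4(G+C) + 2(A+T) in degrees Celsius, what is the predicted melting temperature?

34°C

Counting bases: G=6, T=4, C=0, A=1
A+T = 5, G+C = 6
Tm = 2×5 + 4×6 = 34°C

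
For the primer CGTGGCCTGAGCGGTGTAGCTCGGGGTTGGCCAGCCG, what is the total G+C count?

A=3, G=17, C=10, T=7
G+C = 17 + 10 = 27

27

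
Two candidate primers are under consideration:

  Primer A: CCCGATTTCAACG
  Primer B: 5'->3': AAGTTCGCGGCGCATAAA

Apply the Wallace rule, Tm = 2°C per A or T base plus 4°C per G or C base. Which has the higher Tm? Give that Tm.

Primer A: A+T=6, G+C=7 → Tm = 2(6)+4(7) = 40°C
Primer B: A+T=9, G+C=9 → Tm = 2(9)+4(9) = 54°C
40°C vs 54°C → primer B is higher.

Primer B, 54°C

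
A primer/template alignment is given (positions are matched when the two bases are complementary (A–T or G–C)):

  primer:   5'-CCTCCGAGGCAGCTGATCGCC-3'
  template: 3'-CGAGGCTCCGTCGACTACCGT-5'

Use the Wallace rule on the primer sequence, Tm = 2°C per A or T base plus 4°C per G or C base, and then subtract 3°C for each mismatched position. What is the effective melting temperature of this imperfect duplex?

63°C

Primer base counts: A=3, T=3, G=6, C=9 → A+T=6, G+C=15
Perfect-match Tm = 2(6) + 4(15) = 12 + 60 = 72°C
Mismatches (positions where the bases are not complementary): 3 (at positions 1, 18, 21)
Effective Tm = 72 − 3×3 = 72 − 9 = 63°C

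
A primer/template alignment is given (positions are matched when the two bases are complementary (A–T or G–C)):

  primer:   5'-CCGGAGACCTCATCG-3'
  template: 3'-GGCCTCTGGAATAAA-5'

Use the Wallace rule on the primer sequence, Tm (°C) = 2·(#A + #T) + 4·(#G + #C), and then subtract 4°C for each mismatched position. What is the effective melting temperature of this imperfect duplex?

Primer base counts: A=3, T=2, G=4, C=6 → A+T=5, G+C=10
Perfect-match Tm = 2(5) + 4(10) = 10 + 40 = 50°C
Mismatches (positions where the bases are not complementary): 3 (at positions 11, 14, 15)
Effective Tm = 50 − 3×4 = 50 − 12 = 38°C

38°C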